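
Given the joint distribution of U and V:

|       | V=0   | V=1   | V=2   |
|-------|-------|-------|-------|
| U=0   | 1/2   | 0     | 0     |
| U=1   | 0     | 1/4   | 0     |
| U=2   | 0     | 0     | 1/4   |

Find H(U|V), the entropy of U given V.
Marginal P(V) (column sums):
  P(V=0) = 1/2 + 0 + 0 = 1/2
  P(V=1) = 0 + 1/4 + 0 = 1/4
  P(V=2) = 0 + 0 + 1/4 = 1/4

H(U|V) = -Σ P(U,V)·log₂ P(U|V), where P(U|V) = P(U,V) / P(V)
  (cells with P(U,V) = 0 contribute 0)
  (U=0,V=0): P(U|V) = (1/2)/(1/2) = 1;  -(1/2)·log₂(1) = 0.0000
  (U=1,V=1): P(U|V) = (1/4)/(1/4) = 1;  -(1/4)·log₂(1) = 0.0000
  (U=2,V=2): P(U|V) = (1/4)/(1/4) = 1;  -(1/4)·log₂(1) = 0.0000
H(U|V) = 0.0000 + 0.0000 + 0.0000
  = 0.0000 bits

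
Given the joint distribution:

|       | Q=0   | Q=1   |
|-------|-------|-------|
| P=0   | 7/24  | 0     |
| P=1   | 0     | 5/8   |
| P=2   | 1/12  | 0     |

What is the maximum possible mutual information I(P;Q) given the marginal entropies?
The upper bound on mutual information is I(P;Q) ≤ min(H(P), H(Q)).

Marginal P(P) (row sums):
  P(P=0) = 7/24 + 0 = 7/24
  P(P=1) = 0 + 5/8 = 5/8
  P(P=2) = 1/12 + 0 = 1/12
Marginal P(Q) (column sums):
  P(Q=0) = 7/24 + 0 + 1/12 = 3/8
  P(Q=1) = 0 + 5/8 + 0 = 5/8

H(P) = -[(7/24)·log₂(7/24) + (5/8)·log₂(5/8) + (1/12)·log₂(1/12)]
  = 0.5185 + 0.4238 + 0.2987
  = 1.2410 bits
H(Q) = -[(3/8)·log₂(3/8) + (5/8)·log₂(5/8)]
  = 0.5306 + 0.4238
  = 0.9544 bits

Maximum possible I(P;Q) = min(1.2410, 0.9544) = 0.9544 bits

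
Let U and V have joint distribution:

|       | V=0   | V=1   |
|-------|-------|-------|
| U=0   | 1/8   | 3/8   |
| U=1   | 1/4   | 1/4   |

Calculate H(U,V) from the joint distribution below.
H(U,V) = -Σ P(U,V) log₂ P(U,V), summed over the non-zero cells:
H(U,V) = -[(1/8)·log₂(1/8) + (3/8)·log₂(3/8) + (1/4)·log₂(1/4) + (1/4)·log₂(1/4)]
  = 0.3750 + 0.5306 + 0.5000 + 0.5000
  = 1.9056 bits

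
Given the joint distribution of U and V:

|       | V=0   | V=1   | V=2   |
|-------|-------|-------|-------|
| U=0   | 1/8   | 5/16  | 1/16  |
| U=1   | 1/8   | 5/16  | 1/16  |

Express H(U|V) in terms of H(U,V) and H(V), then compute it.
H(U|V) = H(U,V) - H(V)

Marginal P(V) (column sums):
  P(V=0) = 1/8 + 1/8 = 1/4
  P(V=1) = 5/16 + 5/16 = 5/8
  P(V=2) = 1/16 + 1/16 = 1/8

H(U,V) = -[(1/8)·log₂(1/8) + (5/16)·log₂(5/16) + (1/16)·log₂(1/16) + (1/8)·log₂(1/8) + (5/16)·log₂(5/16) + (1/16)·log₂(1/16)]
  = 0.3750 + 0.5244 + 0.2500 + 0.3750 + 0.5244 + 0.2500
  = 2.2988 bits
H(V) = -[(1/4)·log₂(1/4) + (5/8)·log₂(5/8) + (1/8)·log₂(1/8)]
  = 0.5000 + 0.4238 + 0.3750
  = 1.2988 bits

H(U|V) = 2.2988 - 1.2988 = 1.0000 bits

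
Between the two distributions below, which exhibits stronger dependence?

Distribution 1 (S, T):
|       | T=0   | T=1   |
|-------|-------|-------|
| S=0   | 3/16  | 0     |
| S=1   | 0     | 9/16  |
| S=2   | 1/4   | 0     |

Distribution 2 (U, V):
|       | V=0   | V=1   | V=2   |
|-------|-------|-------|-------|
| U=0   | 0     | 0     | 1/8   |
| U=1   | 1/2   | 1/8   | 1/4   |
Distribution 1 (S, T):
Marginal P(S) (row sums):
  P(S=0) = 3/16 + 0 = 3/16
  P(S=1) = 0 + 9/16 = 9/16
  P(S=2) = 1/4 + 0 = 1/4
Marginal P(T) (column sums):
  P(T=0) = 3/16 + 0 + 1/4 = 7/16
  P(T=1) = 0 + 9/16 + 0 = 9/16

H(S) = -[(3/16)·log₂(3/16) + (9/16)·log₂(9/16) + (1/4)·log₂(1/4)]
  = 0.4528 + 0.4669 + 0.5000
  = 1.4197 bits
H(T) = -[(7/16)·log₂(7/16) + (9/16)·log₂(9/16)]
  = 0.5218 + 0.4669
  = 0.9887 bits
H(S,T) = -[(3/16)·log₂(3/16) + (9/16)·log₂(9/16) + (1/4)·log₂(1/4)]
  = 0.4528 + 0.4669 + 0.5000
  = 1.4197 bits

I(S;T) = H(S) + H(T) - H(S,T)
  = 1.4197 + 0.9887 - 1.4197
  = 0.9887 bits

Distribution 2 (U, V):
Marginal P(U) (row sums):
  P(U=0) = 0 + 0 + 1/8 = 1/8
  P(U=1) = 1/2 + 1/8 + 1/4 = 7/8
Marginal P(V) (column sums):
  P(V=0) = 0 + 1/2 = 1/2
  P(V=1) = 0 + 1/8 = 1/8
  P(V=2) = 1/8 + 1/4 = 3/8

H(U) = -[(1/8)·log₂(1/8) + (7/8)·log₂(7/8)]
  = 0.3750 + 0.1686
  = 0.5436 bits
H(V) = -[(1/2)·log₂(1/2) + (1/8)·log₂(1/8) + (3/8)·log₂(3/8)]
  = 0.5000 + 0.3750 + 0.5306
  = 1.4056 bits
H(U,V) = -[(1/8)·log₂(1/8) + (1/2)·log₂(1/2) + (1/8)·log₂(1/8) + (1/4)·log₂(1/4)]
  = 0.3750 + 0.5000 + 0.3750 + 0.5000
  = 1.7500 bits

I(U;V) = H(U) + H(V) - H(U,V)
  = 0.5436 + 1.4056 - 1.7500
  = 0.1992 bits

I(S;T) = 0.9887 bits > I(U;V) = 0.1992 bits, so (S, T) has the higher mutual information (stronger dependence).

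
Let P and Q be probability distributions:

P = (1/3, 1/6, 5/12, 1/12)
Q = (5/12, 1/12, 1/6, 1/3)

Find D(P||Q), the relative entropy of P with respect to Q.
D(P||Q) = Σ P(i) log₂(P(i)/Q(i))
  i=0: (1/3) × log₂((1/3)/(5/12)) = (1/3) × log₂(4/5) = -0.1073
  i=1: (1/6) × log₂((1/6)/(1/12)) = (1/6) × log₂(2) = 0.1667
  i=2: (5/12) × log₂((5/12)/(1/6)) = (5/12) × log₂(5/2) = 0.5508
  i=3: (1/12) × log₂((1/12)/(1/3)) = (1/12) × log₂(1/4) = -0.1667
D(P||Q) = -0.1073 + 0.1667 + 0.5508 - 0.1667
  = 0.4435 bits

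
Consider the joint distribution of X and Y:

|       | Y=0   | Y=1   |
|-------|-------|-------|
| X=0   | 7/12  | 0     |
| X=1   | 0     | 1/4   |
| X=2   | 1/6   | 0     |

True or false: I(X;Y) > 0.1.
Marginal P(X) (row sums):
  P(X=0) = 7/12 + 0 = 7/12
  P(X=1) = 0 + 1/4 = 1/4
  P(X=2) = 1/6 + 0 = 1/6
Marginal P(Y) (column sums):
  P(Y=0) = 7/12 + 0 + 1/6 = 3/4
  P(Y=1) = 0 + 1/4 + 0 = 1/4

H(X) = -[(7/12)·log₂(7/12) + (1/4)·log₂(1/4) + (1/6)·log₂(1/6)]
  = 0.4536 + 0.5000 + 0.4308
  = 1.3844 bits
H(Y) = -[(3/4)·log₂(3/4) + (1/4)·log₂(1/4)]
  = 0.3113 + 0.5000
  = 0.8113 bits
H(X,Y) = -[(7/12)·log₂(7/12) + (1/4)·log₂(1/4) + (1/6)·log₂(1/6)]
  = 0.4536 + 0.5000 + 0.4308
  = 1.3844 bits

I(X;Y) = H(X) + H(Y) - H(X,Y)
  = 1.3844 + 0.8113 - 1.3844
  = 0.8113 bits

True. I(X;Y) = 0.8113 bits, which is > 0.1 bits.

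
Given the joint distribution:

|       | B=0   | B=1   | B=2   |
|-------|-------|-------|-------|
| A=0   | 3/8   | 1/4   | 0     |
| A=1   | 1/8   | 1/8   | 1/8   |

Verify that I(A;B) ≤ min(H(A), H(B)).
Marginal P(A) (row sums):
  P(A=0) = 3/8 + 1/4 + 0 = 5/8
  P(A=1) = 1/8 + 1/8 + 1/8 = 3/8
Marginal P(B) (column sums):
  P(B=0) = 3/8 + 1/8 = 1/2
  P(B=1) = 1/4 + 1/8 = 3/8
  P(B=2) = 0 + 1/8 = 1/8

H(A) = -[(5/8)·log₂(5/8) + (3/8)·log₂(3/8)]
  = 0.4238 + 0.5306
  = 0.9544 bits
H(B) = -[(1/2)·log₂(1/2) + (3/8)·log₂(3/8) + (1/8)·log₂(1/8)]
  = 0.5000 + 0.5306 + 0.3750
  = 1.4056 bits
H(A,B) = -[(3/8)·log₂(3/8) + (1/4)·log₂(1/4) + (1/8)·log₂(1/8) + (1/8)·log₂(1/8) + (1/8)·log₂(1/8)]
  = 0.5306 + 0.5000 + 0.3750 + 0.3750 + 0.3750
  = 2.1556 bits

I(A;B) = H(A) + H(B) - H(A,B)
  = 0.9544 + 1.4056 - 2.1556
  = 0.2044 bits

min(H(A), H(B)) = min(0.9544, 1.4056) = 0.9544 bits
Since 0.2044 ≤ 0.9544, the bound is satisfied ✓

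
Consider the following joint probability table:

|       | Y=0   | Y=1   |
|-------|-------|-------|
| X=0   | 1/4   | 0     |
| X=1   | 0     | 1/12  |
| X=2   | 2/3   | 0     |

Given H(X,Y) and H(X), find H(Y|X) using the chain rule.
From the chain rule: H(X,Y) = H(X) + H(Y|X)
Therefore: H(Y|X) = H(X,Y) - H(X)

H(X,Y) = -[(1/4)·log₂(1/4) + (1/12)·log₂(1/12) + (2/3)·log₂(2/3)]
  = 0.5000 + 0.2987 + 0.3900
  = 1.1887 bits
Marginal P(X) (row sums):
  P(X=0) = 1/4 + 0 = 1/4
  P(X=1) = 0 + 1/12 = 1/12
  P(X=2) = 2/3 + 0 = 2/3
H(X) = -[(1/4)·log₂(1/4) + (1/12)·log₂(1/12) + (2/3)·log₂(2/3)]
  = 0.5000 + 0.2987 + 0.3900
  = 1.1887 bits

H(Y|X) = 1.1887 - 1.1887 = 0.0000 bits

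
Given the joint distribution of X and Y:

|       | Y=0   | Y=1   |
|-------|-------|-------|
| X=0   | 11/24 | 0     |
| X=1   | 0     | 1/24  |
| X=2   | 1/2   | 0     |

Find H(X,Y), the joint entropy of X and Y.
H(X,Y) = -Σ P(X,Y) log₂ P(X,Y), summed over the non-zero cells:
H(X,Y) = -[(11/24)·log₂(11/24) + (1/24)·log₂(1/24) + (1/2)·log₂(1/2)]
  = 0.5159 + 0.1910 + 0.5000
  = 1.2069 bits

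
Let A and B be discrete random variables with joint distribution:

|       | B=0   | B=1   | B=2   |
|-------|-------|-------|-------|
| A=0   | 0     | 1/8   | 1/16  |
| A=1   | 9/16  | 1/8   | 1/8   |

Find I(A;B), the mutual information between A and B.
Marginal P(A) (row sums):
  P(A=0) = 0 + 1/8 + 1/16 = 3/16
  P(A=1) = 9/16 + 1/8 + 1/8 = 13/16
Marginal P(B) (column sums):
  P(B=0) = 0 + 9/16 = 9/16
  P(B=1) = 1/8 + 1/8 = 1/4
  P(B=2) = 1/16 + 1/8 = 3/16

H(A) = -[(3/16)·log₂(3/16) + (13/16)·log₂(13/16)]
  = 0.4528 + 0.2434
  = 0.6962 bits
H(B) = -[(9/16)·log₂(9/16) + (1/4)·log₂(1/4) + (3/16)·log₂(3/16)]
  = 0.4669 + 0.5000 + 0.4528
  = 1.4197 bits
H(A,B) = -[(1/8)·log₂(1/8) + (1/16)·log₂(1/16) + (9/16)·log₂(9/16) + (1/8)·log₂(1/8) + (1/8)·log₂(1/8)]
  = 0.3750 + 0.2500 + 0.4669 + 0.3750 + 0.3750
  = 1.8419 bits

I(A;B) = H(A) + H(B) - H(A,B)
  = 0.6962 + 1.4197 - 1.8419
  = 0.2740 bits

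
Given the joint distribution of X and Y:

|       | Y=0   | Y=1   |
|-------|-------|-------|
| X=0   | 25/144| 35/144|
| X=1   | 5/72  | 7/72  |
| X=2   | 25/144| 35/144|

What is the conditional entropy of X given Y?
Marginal P(Y) (column sums):
  P(Y=0) = 25/144 + 5/72 + 25/144 = 5/12
  P(Y=1) = 35/144 + 7/72 + 35/144 = 7/12

H(X|Y) = -Σ P(X,Y)·log₂ P(X|Y), where P(X|Y) = P(X,Y) / P(Y)
  (X=0,Y=0): P(X|Y) = (25/144)/(5/12) = 5/12;  -(25/144)·log₂(5/12) = 0.2193
  (X=0,Y=1): P(X|Y) = (35/144)/(7/12) = 5/12;  -(35/144)·log₂(5/12) = 0.3070
  (X=1,Y=0): P(X|Y) = (5/72)/(5/12) = 1/6;  -(5/72)·log₂(1/6) = 0.1795
  (X=1,Y=1): P(X|Y) = (7/72)/(7/12) = 1/6;  -(7/72)·log₂(1/6) = 0.2513
  (X=2,Y=0): P(X|Y) = (25/144)/(5/12) = 5/12;  -(25/144)·log₂(5/12) = 0.2193
  (X=2,Y=1): P(X|Y) = (35/144)/(7/12) = 5/12;  -(35/144)·log₂(5/12) = 0.3070
H(X|Y) = 0.2193 + 0.3070 + 0.1795 + 0.2513 + 0.2193 + 0.3070
  = 1.4834 bits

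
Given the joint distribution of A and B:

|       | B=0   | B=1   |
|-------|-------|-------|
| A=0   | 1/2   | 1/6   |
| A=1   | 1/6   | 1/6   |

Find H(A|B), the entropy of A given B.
Marginal P(B) (column sums):
  P(B=0) = 1/2 + 1/6 = 2/3
  P(B=1) = 1/6 + 1/6 = 1/3

H(A|B) = -Σ P(A,B)·log₂ P(A|B), where P(A|B) = P(A,B) / P(B)
  (A=0,B=0): P(A|B) = (1/2)/(2/3) = 3/4;  -(1/2)·log₂(3/4) = 0.2075
  (A=0,B=1): P(A|B) = (1/6)/(1/3) = 1/2;  -(1/6)·log₂(1/2) = 0.1667
  (A=1,B=0): P(A|B) = (1/6)/(2/3) = 1/4;  -(1/6)·log₂(1/4) = 0.3333
  (A=1,B=1): P(A|B) = (1/6)/(1/3) = 1/2;  -(1/6)·log₂(1/2) = 0.1667
H(A|B) = 0.2075 + 0.1667 + 0.3333 + 0.1667
  = 0.8742 bits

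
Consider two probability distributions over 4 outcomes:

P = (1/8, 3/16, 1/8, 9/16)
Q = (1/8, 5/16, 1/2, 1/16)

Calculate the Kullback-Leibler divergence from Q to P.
D(P||Q) = Σ P(i) log₂(P(i)/Q(i))
  i=0: (1/8) × log₂((1/8)/(1/8)) = (1/8) × log₂(1) = 0.0000
  i=1: (3/16) × log₂((3/16)/(5/16)) = (3/16) × log₂(3/5) = -0.1382
  i=2: (1/8) × log₂((1/8)/(1/2)) = (1/8) × log₂(1/4) = -0.2500
  i=3: (9/16) × log₂((9/16)/(1/16)) = (9/16) × log₂(9) = 1.7831
D(P||Q) = 0.0000 - 0.1382 - 0.2500 + 1.7831
  = 1.3949 bits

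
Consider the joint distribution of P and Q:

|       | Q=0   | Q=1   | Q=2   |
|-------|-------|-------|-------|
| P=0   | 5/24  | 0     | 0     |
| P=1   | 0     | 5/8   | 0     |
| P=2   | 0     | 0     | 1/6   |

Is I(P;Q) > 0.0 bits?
Marginal P(P) (row sums):
  P(P=0) = 5/24 + 0 + 0 = 5/24
  P(P=1) = 0 + 5/8 + 0 = 5/8
  P(P=2) = 0 + 0 + 1/6 = 1/6
Marginal P(Q) (column sums):
  P(Q=0) = 5/24 + 0 + 0 = 5/24
  P(Q=1) = 0 + 5/8 + 0 = 5/8
  P(Q=2) = 0 + 0 + 1/6 = 1/6

H(P) = -[(5/24)·log₂(5/24) + (5/8)·log₂(5/8) + (1/6)·log₂(1/6)]
  = 0.4715 + 0.4238 + 0.4308
  = 1.3261 bits
H(Q) = -[(5/24)·log₂(5/24) + (5/8)·log₂(5/8) + (1/6)·log₂(1/6)]
  = 0.4715 + 0.4238 + 0.4308
  = 1.3261 bits
H(P,Q) = -[(5/24)·log₂(5/24) + (5/8)·log₂(5/8) + (1/6)·log₂(1/6)]
  = 0.4715 + 0.4238 + 0.4308
  = 1.3261 bits

I(P;Q) = H(P) + H(Q) - H(P,Q)
  = 1.3261 + 1.3261 - 1.3261
  = 1.3261 bits

Yes. I(P;Q) = 1.3261 bits, which is > 0.0 bits.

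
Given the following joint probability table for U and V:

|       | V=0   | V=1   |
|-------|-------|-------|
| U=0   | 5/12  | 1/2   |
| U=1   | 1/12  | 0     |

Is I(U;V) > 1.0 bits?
Marginal P(U) (row sums):
  P(U=0) = 5/12 + 1/2 = 11/12
  P(U=1) = 1/12 + 0 = 1/12
Marginal P(V) (column sums):
  P(V=0) = 5/12 + 1/12 = 1/2
  P(V=1) = 1/2 + 0 = 1/2

H(U) = -[(11/12)·log₂(11/12) + (1/12)·log₂(1/12)]
  = 0.1151 + 0.2987
  = 0.4138 bits
H(V) = -[(1/2)·log₂(1/2) + (1/2)·log₂(1/2)]
  = 0.5000 + 0.5000
  = 1.0000 bits
H(U,V) = -[(5/12)·log₂(5/12) + (1/2)·log₂(1/2) + (1/12)·log₂(1/12)]
  = 0.5263 + 0.5000 + 0.2987
  = 1.3250 bits

I(U;V) = H(U) + H(V) - H(U,V)
  = 0.4138 + 1.0000 - 1.3250
  = 0.0888 bits

No. I(U;V) = 0.0888 bits, which is ≤ 1.0 bits.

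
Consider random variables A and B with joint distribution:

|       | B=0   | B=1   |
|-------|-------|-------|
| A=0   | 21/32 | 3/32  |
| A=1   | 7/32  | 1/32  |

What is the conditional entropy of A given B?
Marginal P(B) (column sums):
  P(B=0) = 21/32 + 7/32 = 7/8
  P(B=1) = 3/32 + 1/32 = 1/8

H(A|B) = -Σ P(A,B)·log₂ P(A|B), where P(A|B) = P(A,B) / P(B)
  (A=0,B=0): P(A|B) = (21/32)/(7/8) = 3/4;  -(21/32)·log₂(3/4) = 0.2724
  (A=0,B=1): P(A|B) = (3/32)/(1/8) = 3/4;  -(3/32)·log₂(3/4) = 0.0389
  (A=1,B=0): P(A|B) = (7/32)/(7/8) = 1/4;  -(7/32)·log₂(1/4) = 0.4375
  (A=1,B=1): P(A|B) = (1/32)/(1/8) = 1/4;  -(1/32)·log₂(1/4) = 0.0625
H(A|B) = 0.2724 + 0.0389 + 0.4375 + 0.0625
  = 0.8113 bits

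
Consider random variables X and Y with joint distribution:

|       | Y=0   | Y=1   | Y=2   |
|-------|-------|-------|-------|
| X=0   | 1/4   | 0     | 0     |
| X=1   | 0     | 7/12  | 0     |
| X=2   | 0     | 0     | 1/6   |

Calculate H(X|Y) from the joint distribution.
Marginal P(Y) (column sums):
  P(Y=0) = 1/4 + 0 + 0 = 1/4
  P(Y=1) = 0 + 7/12 + 0 = 7/12
  P(Y=2) = 0 + 0 + 1/6 = 1/6

H(X|Y) = -Σ P(X,Y)·log₂ P(X|Y), where P(X|Y) = P(X,Y) / P(Y)
  (cells with P(X,Y) = 0 contribute 0)
  (X=0,Y=0): P(X|Y) = (1/4)/(1/4) = 1;  -(1/4)·log₂(1) = 0.0000
  (X=1,Y=1): P(X|Y) = (7/12)/(7/12) = 1;  -(7/12)·log₂(1) = 0.0000
  (X=2,Y=2): P(X|Y) = (1/6)/(1/6) = 1;  -(1/6)·log₂(1) = 0.0000
H(X|Y) = 0.0000 + 0.0000 + 0.0000
  = 0.0000 bits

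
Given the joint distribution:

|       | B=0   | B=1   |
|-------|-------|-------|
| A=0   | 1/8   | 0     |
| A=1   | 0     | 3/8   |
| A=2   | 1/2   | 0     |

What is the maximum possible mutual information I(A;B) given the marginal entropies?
The upper bound on mutual information is I(A;B) ≤ min(H(A), H(B)).

Marginal P(A) (row sums):
  P(A=0) = 1/8 + 0 = 1/8
  P(A=1) = 0 + 3/8 = 3/8
  P(A=2) = 1/2 + 0 = 1/2
Marginal P(B) (column sums):
  P(B=0) = 1/8 + 0 + 1/2 = 5/8
  P(B=1) = 0 + 3/8 + 0 = 3/8

H(A) = -[(1/8)·log₂(1/8) + (3/8)·log₂(3/8) + (1/2)·log₂(1/2)]
  = 0.3750 + 0.5306 + 0.5000
  = 1.4056 bits
H(B) = -[(5/8)·log₂(5/8) + (3/8)·log₂(3/8)]
  = 0.4238 + 0.5306
  = 0.9544 bits

Maximum possible I(A;B) = min(1.4056, 0.9544) = 0.9544 bits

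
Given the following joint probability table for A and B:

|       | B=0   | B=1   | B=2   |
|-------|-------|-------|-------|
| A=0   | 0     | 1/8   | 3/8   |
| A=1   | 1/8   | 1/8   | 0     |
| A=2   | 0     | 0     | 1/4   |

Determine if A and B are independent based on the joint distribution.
Marginal P(A) (row sums):
  P(A=0) = 0 + 1/8 + 3/8 = 1/2
  P(A=1) = 1/8 + 1/8 + 0 = 1/4
  P(A=2) = 0 + 0 + 1/4 = 1/4
Marginal P(B) (column sums):
  P(B=0) = 0 + 1/8 + 0 = 1/8
  P(B=1) = 1/8 + 1/8 + 0 = 1/4
  P(B=2) = 3/8 + 0 + 1/4 = 5/8

A and B are independent iff P(A=i,B=j) = P(A=i)·P(B=j) for every cell.
  P(A=0)·P(B=0) = 1/2 × 1/8 = 1/16, but P(A=0,B=0) = 0 ✗

No, A and B are not independent. Quantitatively, I(A;B) > 0:

H(A) = -[(1/2)·log₂(1/2) + (1/4)·log₂(1/4) + (1/4)·log₂(1/4)]
  = 0.5000 + 0.5000 + 0.5000
  = 1.5000 bits
H(B) = -[(1/8)·log₂(1/8) + (1/4)·log₂(1/4) + (5/8)·log₂(5/8)]
  = 0.3750 + 0.5000 + 0.4238
  = 1.2988 bits
H(A,B) = -[(1/8)·log₂(1/8) + (3/8)·log₂(3/8) + (1/8)·log₂(1/8) + (1/8)·log₂(1/8) + (1/4)·log₂(1/4)]
  = 0.3750 + 0.5306 + 0.3750 + 0.3750 + 0.5000
  = 2.1556 bits
I(A;B) = H(A) + H(B) - H(A,B) = 1.5000 + 1.2988 - 2.1556 = 0.6432 bits > 0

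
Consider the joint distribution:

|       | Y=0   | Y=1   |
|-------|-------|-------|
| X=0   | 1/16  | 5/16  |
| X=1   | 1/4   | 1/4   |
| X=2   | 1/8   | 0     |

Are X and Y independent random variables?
Marginal P(X) (row sums):
  P(X=0) = 1/16 + 5/16 = 3/8
  P(X=1) = 1/4 + 1/4 = 1/2
  P(X=2) = 1/8 + 0 = 1/8
Marginal P(Y) (column sums):
  P(Y=0) = 1/16 + 1/4 + 1/8 = 7/16
  P(Y=1) = 5/16 + 1/4 + 0 = 9/16

X and Y are independent iff P(X=i,Y=j) = P(X=i)·P(Y=j) for every cell.
  P(X=0)·P(Y=0) = 3/8 × 7/16 = 21/128, but P(X=0,Y=0) = 1/16 ✗

No, X and Y are not independent. Quantitatively, I(X;Y) > 0:

H(X) = -[(3/8)·log₂(3/8) + (1/2)·log₂(1/2) + (1/8)·log₂(1/8)]
  = 0.5306 + 0.5000 + 0.3750
  = 1.4056 bits
H(Y) = -[(7/16)·log₂(7/16) + (9/16)·log₂(9/16)]
  = 0.5218 + 0.4669
  = 0.9887 bits
H(X,Y) = -[(1/16)·log₂(1/16) + (5/16)·log₂(5/16) + (1/4)·log₂(1/4) + (1/4)·log₂(1/4) + (1/8)·log₂(1/8)]
  = 0.2500 + 0.5244 + 0.5000 + 0.5000 + 0.3750
  = 2.1494 bits
I(X;Y) = H(X) + H(Y) - H(X,Y) = 1.4056 + 0.9887 - 2.1494 = 0.2449 bits > 0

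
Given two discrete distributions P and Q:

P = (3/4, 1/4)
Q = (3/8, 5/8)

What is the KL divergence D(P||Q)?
D(P||Q) = Σ P(i) log₂(P(i)/Q(i))
  i=0: (3/4) × log₂((3/4)/(3/8)) = (3/4) × log₂(2) = 0.7500
  i=1: (1/4) × log₂((1/4)/(5/8)) = (1/4) × log₂(2/5) = -0.3305
D(P||Q) = 0.7500 - 0.3305
  = 0.4195 bits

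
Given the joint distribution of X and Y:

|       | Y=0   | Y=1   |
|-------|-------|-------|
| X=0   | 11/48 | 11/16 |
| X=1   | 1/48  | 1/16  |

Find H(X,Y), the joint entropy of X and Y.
H(X,Y) = -Σ P(X,Y) log₂ P(X,Y), summed over the non-zero cells:
H(X,Y) = -[(11/48)·log₂(11/48) + (11/16)·log₂(11/16) + (1/48)·log₂(1/48) + (1/16)·log₂(1/16)]
  = 0.4871 + 0.3716 + 0.1164 + 0.2500
  = 1.2251 bits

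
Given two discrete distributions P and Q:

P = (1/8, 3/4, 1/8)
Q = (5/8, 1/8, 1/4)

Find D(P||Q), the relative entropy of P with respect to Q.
D(P||Q) = Σ P(i) log₂(P(i)/Q(i))
  i=0: (1/8) × log₂((1/8)/(5/8)) = (1/8) × log₂(1/5) = -0.2902
  i=1: (3/4) × log₂((3/4)/(1/8)) = (3/4) × log₂(6) = 1.9387
  i=2: (1/8) × log₂((1/8)/(1/4)) = (1/8) × log₂(1/2) = -0.1250
D(P||Q) = -0.2902 + 1.9387 - 0.1250
  = 1.5235 bits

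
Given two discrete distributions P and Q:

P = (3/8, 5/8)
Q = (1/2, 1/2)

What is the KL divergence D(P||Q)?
D(P||Q) = Σ P(i) log₂(P(i)/Q(i))
  i=0: (3/8) × log₂((3/8)/(1/2)) = (3/8) × log₂(3/4) = -0.1556
  i=1: (5/8) × log₂((5/8)/(1/2)) = (5/8) × log₂(5/4) = 0.2012
D(P||Q) = -0.1556 + 0.2012
  = 0.0456 bits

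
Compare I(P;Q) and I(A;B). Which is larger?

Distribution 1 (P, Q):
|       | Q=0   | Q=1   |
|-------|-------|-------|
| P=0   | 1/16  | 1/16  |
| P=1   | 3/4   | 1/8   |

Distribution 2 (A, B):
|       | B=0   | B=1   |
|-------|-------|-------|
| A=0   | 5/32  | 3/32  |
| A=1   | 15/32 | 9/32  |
Distribution 1 (P, Q):
Marginal P(P) (row sums):
  P(P=0) = 1/16 + 1/16 = 1/8
  P(P=1) = 3/4 + 1/8 = 7/8
Marginal P(Q) (column sums):
  P(Q=0) = 1/16 + 3/4 = 13/16
  P(Q=1) = 1/16 + 1/8 = 3/16

H(P) = -[(1/8)·log₂(1/8) + (7/8)·log₂(7/8)]
  = 0.3750 + 0.1686
  = 0.5436 bits
H(Q) = -[(13/16)·log₂(13/16) + (3/16)·log₂(3/16)]
  = 0.2434 + 0.4528
  = 0.6962 bits
H(P,Q) = -[(1/16)·log₂(1/16) + (1/16)·log₂(1/16) + (3/4)·log₂(3/4) + (1/8)·log₂(1/8)]
  = 0.2500 + 0.2500 + 0.3113 + 0.3750
  = 1.1863 bits

I(P;Q) = H(P) + H(Q) - H(P,Q)
  = 0.5436 + 0.6962 - 1.1863
  = 0.0535 bits

Distribution 2 (A, B):
Marginal P(A) (row sums):
  P(A=0) = 5/32 + 3/32 = 1/4
  P(A=1) = 15/32 + 9/32 = 3/4
Marginal P(B) (column sums):
  P(B=0) = 5/32 + 15/32 = 5/8
  P(B=1) = 3/32 + 9/32 = 3/8

H(A) = -[(1/4)·log₂(1/4) + (3/4)·log₂(3/4)]
  = 0.5000 + 0.3113
  = 0.8113 bits
H(B) = -[(5/8)·log₂(5/8) + (3/8)·log₂(3/8)]
  = 0.4238 + 0.5306
  = 0.9544 bits
H(A,B) = -[(5/32)·log₂(5/32) + (3/32)·log₂(3/32) + (15/32)·log₂(15/32) + (9/32)·log₂(9/32)]
  = 0.4184 + 0.3202 + 0.5124 + 0.5147
  = 1.7657 bits

I(A;B) = H(A) + H(B) - H(A,B)
  = 0.8113 + 0.9544 - 1.7657
  = 0.0000 bits

I(P;Q) = 0.0535 bits > I(A;B) = 0.0000 bits, so (P, Q) has the higher mutual information (stronger dependence).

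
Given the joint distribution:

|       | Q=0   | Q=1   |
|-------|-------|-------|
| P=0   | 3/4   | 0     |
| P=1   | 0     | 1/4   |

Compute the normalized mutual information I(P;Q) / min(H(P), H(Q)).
Marginal P(P) (row sums):
  P(P=0) = 3/4 + 0 = 3/4
  P(P=1) = 0 + 1/4 = 1/4
Marginal P(Q) (column sums):
  P(Q=0) = 3/4 + 0 = 3/4
  P(Q=1) = 0 + 1/4 = 1/4

H(P) = -[(3/4)·log₂(3/4) + (1/4)·log₂(1/4)]
  = 0.3113 + 0.5000
  = 0.8113 bits
H(Q) = -[(3/4)·log₂(3/4) + (1/4)·log₂(1/4)]
  = 0.3113 + 0.5000
  = 0.8113 bits
H(P,Q) = -[(3/4)·log₂(3/4) + (1/4)·log₂(1/4)]
  = 0.3113 + 0.5000
  = 0.8113 bits

I(P;Q) = H(P) + H(Q) - H(P,Q)
  = 0.8113 + 0.8113 - 0.8113
  = 0.8113 bits

min(H(P), H(Q)) = min(0.8113, 0.8113) = 0.8113 bits
Normalized MI = 0.8113 / 0.8113 = 1.0000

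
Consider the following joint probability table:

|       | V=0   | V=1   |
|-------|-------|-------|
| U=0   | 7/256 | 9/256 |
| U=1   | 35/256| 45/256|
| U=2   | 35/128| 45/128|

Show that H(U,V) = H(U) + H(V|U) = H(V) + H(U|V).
Marginal P(U) (row sums):
  P(U=0) = 7/256 + 9/256 = 1/16
  P(U=1) = 35/256 + 45/256 = 5/16
  P(U=2) = 35/128 + 45/128 = 5/8
Marginal P(V) (column sums):
  P(V=0) = 7/256 + 35/256 + 35/128 = 7/16
  P(V=1) = 9/256 + 45/256 + 45/128 = 9/16

Decomposition 1: H(U) + H(V|U)
H(U) = -[(1/16)·log₂(1/16) + (5/16)·log₂(5/16) + (5/8)·log₂(5/8)]
  = 0.2500 + 0.5244 + 0.4238
  = 1.1982 bits
H(V|U) = -Σ P(U,V)·log₂ P(V|U), where P(V|U) = P(U,V) / P(U)
  (U=0,V=0): P(V|U) = (7/256)/(1/16) = 7/16;  -(7/256)·log₂(7/16) = 0.0326
  (U=0,V=1): P(V|U) = (9/256)/(1/16) = 9/16;  -(9/256)·log₂(9/16) = 0.0292
  (U=1,V=0): P(V|U) = (35/256)/(5/16) = 7/16;  -(35/256)·log₂(7/16) = 0.1631
  (U=1,V=1): P(V|U) = (45/256)/(5/16) = 9/16;  -(45/256)·log₂(9/16) = 0.1459
  (U=2,V=0): P(V|U) = (35/128)/(5/8) = 7/16;  -(35/128)·log₂(7/16) = 0.3261
  (U=2,V=1): P(V|U) = (45/128)/(5/8) = 9/16;  -(45/128)·log₂(9/16) = 0.2918
H(V|U) = 0.0326 + 0.0292 + 0.1631 + 0.1459 + 0.3261 + 0.2918
  = 0.9887 bits
H(U) + H(V|U) = 1.1982 + 0.9887 = 2.1869 bits

Decomposition 2: H(V) + H(U|V)
H(V) = -[(7/16)·log₂(7/16) + (9/16)·log₂(9/16)]
  = 0.5218 + 0.4669
  = 0.9887 bits
H(U|V) = -Σ P(U,V)·log₂ P(U|V), where P(U|V) = P(U,V) / P(V)
  (U=0,V=0): P(U|V) = (7/256)/(7/16) = 1/16;  -(7/256)·log₂(1/16) = 0.1094
  (U=0,V=1): P(U|V) = (9/256)/(9/16) = 1/16;  -(9/256)·log₂(1/16) = 0.1406
  (U=1,V=0): P(U|V) = (35/256)/(7/16) = 5/16;  -(35/256)·log₂(5/16) = 0.2294
  (U=1,V=1): P(U|V) = (45/256)/(9/16) = 5/16;  -(45/256)·log₂(5/16) = 0.2950
  (U=2,V=0): P(U|V) = (35/128)/(7/16) = 5/8;  -(35/128)·log₂(5/8) = 0.1854
  (U=2,V=1): P(U|V) = (45/128)/(9/16) = 5/8;  -(45/128)·log₂(5/8) = 0.2384
H(U|V) = 0.1094 + 0.1406 + 0.2294 + 0.2950 + 0.1854 + 0.2384
  = 1.1982 bits
H(V) + H(U|V) = 0.9887 + 1.1982 = 2.1869 bits

Direct computation of the joint entropy:
H(U,V) = -[(7/256)·log₂(7/256) + (9/256)·log₂(9/256) + (35/256)·log₂(35/256) + (45/256)·log₂(45/256) + (35/128)·log₂(35/128) + (45/128)·log₂(45/128)]
  = 0.1420 + 0.1698 + 0.3925 + 0.4409 + 0.5115 + 0.5302
  = 2.1869 bits

All three agree: H(U,V) = 2.1869 bits ✓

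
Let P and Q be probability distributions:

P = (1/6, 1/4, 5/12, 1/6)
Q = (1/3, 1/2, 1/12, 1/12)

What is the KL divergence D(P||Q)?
D(P||Q) = Σ P(i) log₂(P(i)/Q(i))
  i=0: (1/6) × log₂((1/6)/(1/3)) = (1/6) × log₂(1/2) = -0.1667
  i=1: (1/4) × log₂((1/4)/(1/2)) = (1/4) × log₂(1/2) = -0.2500
  i=2: (5/12) × log₂((5/12)/(1/12)) = (5/12) × log₂(5) = 0.9675
  i=3: (1/6) × log₂((1/6)/(1/12)) = (1/6) × log₂(2) = 0.1667
D(P||Q) = -0.1667 - 0.2500 + 0.9675 + 0.1667
  = 0.7175 bits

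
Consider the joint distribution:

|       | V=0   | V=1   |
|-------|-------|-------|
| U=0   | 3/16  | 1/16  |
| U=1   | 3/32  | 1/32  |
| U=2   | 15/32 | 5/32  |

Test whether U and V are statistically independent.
Marginal P(U) (row sums):
  P(U=0) = 3/16 + 1/16 = 1/4
  P(U=1) = 3/32 + 1/32 = 1/8
  P(U=2) = 15/32 + 5/32 = 5/8
Marginal P(V) (column sums):
  P(V=0) = 3/16 + 3/32 + 15/32 = 3/4
  P(V=1) = 1/16 + 1/32 + 5/32 = 1/4

U and V are independent iff P(U=i,V=j) = P(U=i)·P(V=j) for every cell.
  P(U=0)·P(V=0) = 1/4 × 3/4 = 3/16 = P(U=0,V=0) ✓
  P(U=0)·P(V=1) = 1/4 × 1/4 = 1/16 = P(U=0,V=1) ✓
  P(U=1)·P(V=0) = 1/8 × 3/4 = 3/32 = P(U=1,V=0) ✓
  P(U=1)·P(V=1) = 1/8 × 1/4 = 1/32 = P(U=1,V=1) ✓
  P(U=2)·P(V=0) = 5/8 × 3/4 = 15/32 = P(U=2,V=0) ✓
  P(U=2)·P(V=1) = 5/8 × 1/4 = 5/32 = P(U=2,V=1) ✓

Yes, U and V are independent: every cell factors, so I(U;V) = 0 bits.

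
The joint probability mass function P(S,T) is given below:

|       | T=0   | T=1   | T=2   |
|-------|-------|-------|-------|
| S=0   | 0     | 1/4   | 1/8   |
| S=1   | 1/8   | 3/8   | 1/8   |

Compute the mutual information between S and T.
Marginal P(S) (row sums):
  P(S=0) = 0 + 1/4 + 1/8 = 3/8
  P(S=1) = 1/8 + 3/8 + 1/8 = 5/8
Marginal P(T) (column sums):
  P(T=0) = 0 + 1/8 = 1/8
  P(T=1) = 1/4 + 3/8 = 5/8
  P(T=2) = 1/8 + 1/8 = 1/4

H(S) = -[(3/8)·log₂(3/8) + (5/8)·log₂(5/8)]
  = 0.5306 + 0.4238
  = 0.9544 bits
H(T) = -[(1/8)·log₂(1/8) + (5/8)·log₂(5/8) + (1/4)·log₂(1/4)]
  = 0.3750 + 0.4238 + 0.5000
  = 1.2988 bits
H(S,T) = -[(1/4)·log₂(1/4) + (1/8)·log₂(1/8) + (1/8)·log₂(1/8) + (3/8)·log₂(3/8) + (1/8)·log₂(1/8)]
  = 0.5000 + 0.3750 + 0.3750 + 0.5306 + 0.3750
  = 2.1556 bits

I(S;T) = H(S) + H(T) - H(S,T)
  = 0.9544 + 1.2988 - 2.1556
  = 0.0976 bits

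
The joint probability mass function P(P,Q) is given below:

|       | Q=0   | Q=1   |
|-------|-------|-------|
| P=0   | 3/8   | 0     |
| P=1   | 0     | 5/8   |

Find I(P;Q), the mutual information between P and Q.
Marginal P(P) (row sums):
  P(P=0) = 3/8 + 0 = 3/8
  P(P=1) = 0 + 5/8 = 5/8
Marginal P(Q) (column sums):
  P(Q=0) = 3/8 + 0 = 3/8
  P(Q=1) = 0 + 5/8 = 5/8

H(P) = -[(3/8)·log₂(3/8) + (5/8)·log₂(5/8)]
  = 0.5306 + 0.4238
  = 0.9544 bits
H(Q) = -[(3/8)·log₂(3/8) + (5/8)·log₂(5/8)]
  = 0.5306 + 0.4238
  = 0.9544 bits
H(P,Q) = -[(3/8)·log₂(3/8) + (5/8)·log₂(5/8)]
  = 0.5306 + 0.4238
  = 0.9544 bits

I(P;Q) = H(P) + H(Q) - H(P,Q)
  = 0.9544 + 0.9544 - 0.9544
  = 0.9544 bits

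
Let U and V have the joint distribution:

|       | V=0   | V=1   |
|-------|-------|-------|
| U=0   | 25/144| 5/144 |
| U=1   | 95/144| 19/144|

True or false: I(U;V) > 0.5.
Marginal P(U) (row sums):
  P(U=0) = 25/144 + 5/144 = 5/24
  P(U=1) = 95/144 + 19/144 = 19/24
Marginal P(V) (column sums):
  P(V=0) = 25/144 + 95/144 = 5/6
  P(V=1) = 5/144 + 19/144 = 1/6

H(U) = -[(5/24)·log₂(5/24) + (19/24)·log₂(19/24)]
  = 0.4715 + 0.2668
  = 0.7383 bits
H(V) = -[(5/6)·log₂(5/6) + (1/6)·log₂(1/6)]
  = 0.2192 + 0.4308
  = 0.6500 bits
H(U,V) = -[(25/144)·log₂(25/144) + (5/144)·log₂(5/144) + (95/144)·log₂(95/144) + (19/144)·log₂(19/144)]
  = 0.4386 + 0.1683 + 0.3959 + 0.3855
  = 1.3883 bits

I(U;V) = H(U) + H(V) - H(U,V)
  = 0.7383 + 0.6500 - 1.3883
  = 0.0000 bits

False. I(U;V) = 0.0000 bits, which is ≤ 0.5 bits.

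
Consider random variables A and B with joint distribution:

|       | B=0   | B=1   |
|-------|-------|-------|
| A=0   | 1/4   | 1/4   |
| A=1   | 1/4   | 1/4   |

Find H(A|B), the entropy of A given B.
Marginal P(B) (column sums):
  P(B=0) = 1/4 + 1/4 = 1/2
  P(B=1) = 1/4 + 1/4 = 1/2

H(A|B) = -Σ P(A,B)·log₂ P(A|B), where P(A|B) = P(A,B) / P(B)
  (A=0,B=0): P(A|B) = (1/4)/(1/2) = 1/2;  -(1/4)·log₂(1/2) = 0.2500
  (A=0,B=1): P(A|B) = (1/4)/(1/2) = 1/2;  -(1/4)·log₂(1/2) = 0.2500
  (A=1,B=0): P(A|B) = (1/4)/(1/2) = 1/2;  -(1/4)·log₂(1/2) = 0.2500
  (A=1,B=1): P(A|B) = (1/4)/(1/2) = 1/2;  -(1/4)·log₂(1/2) = 0.2500
H(A|B) = 0.2500 + 0.2500 + 0.2500 + 0.2500
  = 1.0000 bits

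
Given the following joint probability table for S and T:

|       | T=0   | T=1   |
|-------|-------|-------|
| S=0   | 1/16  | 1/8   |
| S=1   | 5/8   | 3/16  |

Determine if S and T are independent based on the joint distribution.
Marginal P(S) (row sums):
  P(S=0) = 1/16 + 1/8 = 3/16
  P(S=1) = 5/8 + 3/16 = 13/16
Marginal P(T) (column sums):
  P(T=0) = 1/16 + 5/8 = 11/16
  P(T=1) = 1/8 + 3/16 = 5/16

S and T are independent iff P(S=i,T=j) = P(S=i)·P(T=j) for every cell.
  P(S=0)·P(T=0) = 3/16 × 11/16 = 33/256, but P(S=0,T=0) = 1/16 ✗

No, S and T are not independent. Quantitatively, I(S;T) > 0:

H(S) = -[(3/16)·log₂(3/16) + (13/16)·log₂(13/16)]
  = 0.4528 + 0.2434
  = 0.6962 bits
H(T) = -[(11/16)·log₂(11/16) + (5/16)·log₂(5/16)]
  = 0.3716 + 0.5244
  = 0.8960 bits
H(S,T) = -[(1/16)·log₂(1/16) + (1/8)·log₂(1/8) + (5/8)·log₂(5/8) + (3/16)·log₂(3/16)]
  = 0.2500 + 0.3750 + 0.4238 + 0.4528
  = 1.5016 bits
I(S;T) = H(S) + H(T) - H(S,T) = 0.6962 + 0.8960 - 1.5016 = 0.0906 bits > 0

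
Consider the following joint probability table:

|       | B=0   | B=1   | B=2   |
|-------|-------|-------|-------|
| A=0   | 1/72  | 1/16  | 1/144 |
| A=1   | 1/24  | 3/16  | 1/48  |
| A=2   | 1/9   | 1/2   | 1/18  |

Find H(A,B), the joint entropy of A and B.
H(A,B) = -Σ P(A,B) log₂ P(A,B), summed over the non-zero cells:
H(A,B) = -[(1/72)·log₂(1/72) + (1/16)·log₂(1/16) + (1/144)·log₂(1/144) + (1/24)·log₂(1/24) + (3/16)·log₂(3/16) + (1/48)·log₂(1/48) + (1/9)·log₂(1/9) + (1/2)·log₂(1/2) + (1/18)·log₂(1/18)]
  = 0.0857 + 0.2500 + 0.0498 + 0.1910 + 0.4528 + 0.1164 + 0.3522 + 0.5000 + 0.2317
  = 2.2296 bits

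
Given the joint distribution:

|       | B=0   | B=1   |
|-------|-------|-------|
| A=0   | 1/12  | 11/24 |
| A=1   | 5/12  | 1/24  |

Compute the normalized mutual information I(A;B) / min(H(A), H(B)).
Marginal P(A) (row sums):
  P(A=0) = 1/12 + 11/24 = 13/24
  P(A=1) = 5/12 + 1/24 = 11/24
Marginal P(B) (column sums):
  P(B=0) = 1/12 + 5/12 = 1/2
  P(B=1) = 11/24 + 1/24 = 1/2

H(A) = -[(13/24)·log₂(13/24) + (11/24)·log₂(11/24)]
  = 0.4791 + 0.5159
  = 0.9950 bits
H(B) = -[(1/2)·log₂(1/2) + (1/2)·log₂(1/2)]
  = 0.5000 + 0.5000
  = 1.0000 bits
H(A,B) = -[(1/12)·log₂(1/12) + (11/24)·log₂(11/24) + (5/12)·log₂(5/12) + (1/24)·log₂(1/24)]
  = 0.2987 + 0.5159 + 0.5263 + 0.1910
  = 1.5319 bits

I(A;B) = H(A) + H(B) - H(A,B)
  = 0.9950 + 1.0000 - 1.5319
  = 0.4631 bits

min(H(A), H(B)) = min(0.9950, 1.0000) = 0.9950 bits
Normalized MI = 0.4631 / 0.9950 = 0.4654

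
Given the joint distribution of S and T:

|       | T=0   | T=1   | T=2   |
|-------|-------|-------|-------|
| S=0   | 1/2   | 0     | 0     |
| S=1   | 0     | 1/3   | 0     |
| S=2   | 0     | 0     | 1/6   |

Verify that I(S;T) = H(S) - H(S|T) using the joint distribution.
Left side, from I(S;T) = H(S) + H(T) - H(S,T):
Marginal P(S) (row sums):
  P(S=0) = 1/2 + 0 + 0 = 1/2
  P(S=1) = 0 + 1/3 + 0 = 1/3
  P(S=2) = 0 + 0 + 1/6 = 1/6
Marginal P(T) (column sums):
  P(T=0) = 1/2 + 0 + 0 = 1/2
  P(T=1) = 0 + 1/3 + 0 = 1/3
  P(T=2) = 0 + 0 + 1/6 = 1/6

H(S) = -[(1/2)·log₂(1/2) + (1/3)·log₂(1/3) + (1/6)·log₂(1/6)]
  = 0.5000 + 0.5283 + 0.4308
  = 1.4591 bits
H(T) = -[(1/2)·log₂(1/2) + (1/3)·log₂(1/3) + (1/6)·log₂(1/6)]
  = 0.5000 + 0.5283 + 0.4308
  = 1.4591 bits
H(S,T) = -[(1/2)·log₂(1/2) + (1/3)·log₂(1/3) + (1/6)·log₂(1/6)]
  = 0.5000 + 0.5283 + 0.4308
  = 1.4591 bits

I(S;T) = H(S) + H(T) - H(S,T)
  = 1.4591 + 1.4591 - 1.4591
  = 1.4591 bits

Right side, with H(S|T) computed directly from the conditional probabilities:
H(S|T) = -Σ P(S,T)·log₂ P(S|T), where P(S|T) = P(S,T) / P(T)
  (cells with P(S,T) = 0 contribute 0)
  (S=0,T=0): P(S|T) = (1/2)/(1/2) = 1;  -(1/2)·log₂(1) = 0.0000
  (S=1,T=1): P(S|T) = (1/3)/(1/3) = 1;  -(1/3)·log₂(1) = 0.0000
  (S=2,T=2): P(S|T) = (1/6)/(1/6) = 1;  -(1/6)·log₂(1) = 0.0000
H(S|T) = 0.0000 + 0.0000 + 0.0000
  = 0.0000 bits
H(S) - H(S|T) = 1.4591 - 0.0000 = 1.4591 bits

Both sides equal 1.4591 bits, so I(S;T) = H(S) - H(S|T) ✓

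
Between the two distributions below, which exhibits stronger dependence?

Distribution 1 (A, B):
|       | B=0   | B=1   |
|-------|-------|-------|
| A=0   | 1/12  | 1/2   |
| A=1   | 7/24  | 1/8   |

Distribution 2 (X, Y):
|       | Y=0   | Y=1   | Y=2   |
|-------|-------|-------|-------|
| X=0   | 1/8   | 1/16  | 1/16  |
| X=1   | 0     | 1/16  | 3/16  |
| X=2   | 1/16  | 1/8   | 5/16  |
Distribution 1 (A, B):
Marginal P(A) (row sums):
  P(A=0) = 1/12 + 1/2 = 7/12
  P(A=1) = 7/24 + 1/8 = 5/12
Marginal P(B) (column sums):
  P(B=0) = 1/12 + 7/24 = 3/8
  P(B=1) = 1/2 + 1/8 = 5/8

H(A) = -[(7/12)·log₂(7/12) + (5/12)·log₂(5/12)]
  = 0.4536 + 0.5263
  = 0.9799 bits
H(B) = -[(3/8)·log₂(3/8) + (5/8)·log₂(5/8)]
  = 0.5306 + 0.4238
  = 0.9544 bits
H(A,B) = -[(1/12)·log₂(1/12) + (1/2)·log₂(1/2) + (7/24)·log₂(7/24) + (1/8)·log₂(1/8)]
  = 0.2987 + 0.5000 + 0.5185 + 0.3750
  = 1.6922 bits

I(A;B) = H(A) + H(B) - H(A,B)
  = 0.9799 + 0.9544 - 1.6922
  = 0.2421 bits

Distribution 2 (X, Y):
Marginal P(X) (row sums):
  P(X=0) = 1/8 + 1/16 + 1/16 = 1/4
  P(X=1) = 0 + 1/16 + 3/16 = 1/4
  P(X=2) = 1/16 + 1/8 + 5/16 = 1/2
Marginal P(Y) (column sums):
  P(Y=0) = 1/8 + 0 + 1/16 = 3/16
  P(Y=1) = 1/16 + 1/16 + 1/8 = 1/4
  P(Y=2) = 1/16 + 3/16 + 5/16 = 9/16

H(X) = -[(1/4)·log₂(1/4) + (1/4)·log₂(1/4) + (1/2)·log₂(1/2)]
  = 0.5000 + 0.5000 + 0.5000
  = 1.5000 bits
H(Y) = -[(3/16)·log₂(3/16) + (1/4)·log₂(1/4) + (9/16)·log₂(9/16)]
  = 0.4528 + 0.5000 + 0.4669
  = 1.4197 bits
H(X,Y) = -[(1/8)·log₂(1/8) + (1/16)·log₂(1/16) + (1/16)·log₂(1/16) + (1/16)·log₂(1/16) + (3/16)·log₂(3/16) + (1/16)·log₂(1/16) + (1/8)·log₂(1/8) + (5/16)·log₂(5/16)]
  = 0.3750 + 0.2500 + 0.2500 + 0.2500 + 0.4528 + 0.2500 + 0.3750 + 0.5244
  = 2.7272 bits

I(X;Y) = H(X) + H(Y) - H(X,Y)
  = 1.5000 + 1.4197 - 2.7272
  = 0.1925 bits

I(A;B) = 0.2421 bits > I(X;Y) = 0.1925 bits, so (A, B) has the higher mutual information (stronger dependence).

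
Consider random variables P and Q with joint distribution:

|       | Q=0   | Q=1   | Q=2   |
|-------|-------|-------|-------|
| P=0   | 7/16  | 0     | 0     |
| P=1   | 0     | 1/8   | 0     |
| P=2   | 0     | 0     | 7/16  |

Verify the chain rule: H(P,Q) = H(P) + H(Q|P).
Left side:
H(P,Q) = -[(7/16)·log₂(7/16) + (1/8)·log₂(1/8) + (7/16)·log₂(7/16)]
  = 0.5218 + 0.3750 + 0.5218
  = 1.4186 bits

Right side:
Marginal P(P) (row sums):
  P(P=0) = 7/16 + 0 + 0 = 7/16
  P(P=1) = 0 + 1/8 + 0 = 1/8
  P(P=2) = 0 + 0 + 7/16 = 7/16
H(P) = -[(7/16)·log₂(7/16) + (1/8)·log₂(1/8) + (7/16)·log₂(7/16)]
  = 0.5218 + 0.3750 + 0.5218
  = 1.4186 bits
H(Q|P) = -Σ P(P,Q)·log₂ P(Q|P), where P(Q|P) = P(P,Q) / P(P)
  (cells with P(P,Q) = 0 contribute 0)
  (P=0,Q=0): P(Q|P) = (7/16)/(7/16) = 1;  -(7/16)·log₂(1) = 0.0000
  (P=1,Q=1): P(Q|P) = (1/8)/(1/8) = 1;  -(1/8)·log₂(1) = 0.0000
  (P=2,Q=2): P(Q|P) = (7/16)/(7/16) = 1;  -(7/16)·log₂(1) = 0.0000
H(Q|P) = 0.0000 + 0.0000 + 0.0000
  = 0.0000 bits
H(P) + H(Q|P) = 1.4186 + 0.0000 = 1.4186 bits

Both sides equal 1.4186 bits, so the chain rule holds ✓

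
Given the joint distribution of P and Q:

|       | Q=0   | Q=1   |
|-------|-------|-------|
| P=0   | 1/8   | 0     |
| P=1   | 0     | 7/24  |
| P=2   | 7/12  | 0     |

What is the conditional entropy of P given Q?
Marginal P(Q) (column sums):
  P(Q=0) = 1/8 + 0 + 7/12 = 17/24
  P(Q=1) = 0 + 7/24 + 0 = 7/24

H(P|Q) = -Σ P(P,Q)·log₂ P(P|Q), where P(P|Q) = P(P,Q) / P(Q)
  (cells with P(P,Q) = 0 contribute 0)
  (P=0,Q=0): P(P|Q) = (1/8)/(17/24) = 3/17;  -(1/8)·log₂(3/17) = 0.3128
  (P=1,Q=1): P(P|Q) = (7/24)/(7/24) = 1;  -(7/24)·log₂(1) = 0.0000
  (P=2,Q=0): P(P|Q) = (7/12)/(17/24) = 14/17;  -(7/12)·log₂(14/17) = 0.1634
H(P|Q) = 0.3128 + 0.0000 + 0.1634
  = 0.4762 bits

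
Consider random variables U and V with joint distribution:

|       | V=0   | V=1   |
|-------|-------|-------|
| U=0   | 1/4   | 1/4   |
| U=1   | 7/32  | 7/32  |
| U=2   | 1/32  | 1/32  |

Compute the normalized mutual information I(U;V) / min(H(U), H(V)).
Marginal P(U) (row sums):
  P(U=0) = 1/4 + 1/4 = 1/2
  P(U=1) = 7/32 + 7/32 = 7/16
  P(U=2) = 1/32 + 1/32 = 1/16
Marginal P(V) (column sums):
  P(V=0) = 1/4 + 7/32 + 1/32 = 1/2
  P(V=1) = 1/4 + 7/32 + 1/32 = 1/2

H(U) = -[(1/2)·log₂(1/2) + (7/16)·log₂(7/16) + (1/16)·log₂(1/16)]
  = 0.5000 + 0.5218 + 0.2500
  = 1.2718 bits
H(V) = -[(1/2)·log₂(1/2) + (1/2)·log₂(1/2)]
  = 0.5000 + 0.5000
  = 1.0000 bits
H(U,V) = -[(1/4)·log₂(1/4) + (1/4)·log₂(1/4) + (7/32)·log₂(7/32) + (7/32)·log₂(7/32) + (1/32)·log₂(1/32) + (1/32)·log₂(1/32)]
  = 0.5000 + 0.5000 + 0.4796 + 0.4796 + 0.1563 + 0.1563
  = 2.2718 bits

I(U;V) = H(U) + H(V) - H(U,V)
  = 1.2718 + 1.0000 - 2.2718
  = 0.0000 bits

min(H(U), H(V)) = min(1.2718, 1.0000) = 1.0000 bits
Normalized MI = 0.0000 / 1.0000 = 0.0000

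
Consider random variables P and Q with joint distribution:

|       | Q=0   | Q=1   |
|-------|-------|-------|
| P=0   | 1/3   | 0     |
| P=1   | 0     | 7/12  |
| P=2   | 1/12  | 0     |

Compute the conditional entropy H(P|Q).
Marginal P(Q) (column sums):
  P(Q=0) = 1/3 + 0 + 1/12 = 5/12
  P(Q=1) = 0 + 7/12 + 0 = 7/12

H(P|Q) = -Σ P(P,Q)·log₂ P(P|Q), where P(P|Q) = P(P,Q) / P(Q)
  (cells with P(P,Q) = 0 contribute 0)
  (P=0,Q=0): P(P|Q) = (1/3)/(5/12) = 4/5;  -(1/3)·log₂(4/5) = 0.1073
  (P=1,Q=1): P(P|Q) = (7/12)/(7/12) = 1;  -(7/12)·log₂(1) = 0.0000
  (P=2,Q=0): P(P|Q) = (1/12)/(5/12) = 1/5;  -(1/12)·log₂(1/5) = 0.1935
H(P|Q) = 0.1073 + 0.0000 + 0.1935
  = 0.3008 bits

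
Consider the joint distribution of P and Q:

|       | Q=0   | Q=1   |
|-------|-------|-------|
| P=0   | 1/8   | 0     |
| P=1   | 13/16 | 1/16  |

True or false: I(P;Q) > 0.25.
Marginal P(P) (row sums):
  P(P=0) = 1/8 + 0 = 1/8
  P(P=1) = 13/16 + 1/16 = 7/8
Marginal P(Q) (column sums):
  P(Q=0) = 1/8 + 13/16 = 15/16
  P(Q=1) = 0 + 1/16 = 1/16

H(P) = -[(1/8)·log₂(1/8) + (7/8)·log₂(7/8)]
  = 0.3750 + 0.1686
  = 0.5436 bits
H(Q) = -[(15/16)·log₂(15/16) + (1/16)·log₂(1/16)]
  = 0.0873 + 0.2500
  = 0.3373 bits
H(P,Q) = -[(1/8)·log₂(1/8) + (13/16)·log₂(13/16) + (1/16)·log₂(1/16)]
  = 0.3750 + 0.2434 + 0.2500
  = 0.8684 bits

I(P;Q) = H(P) + H(Q) - H(P,Q)
  = 0.5436 + 0.3373 - 0.8684
  = 0.0125 bits

False. I(P;Q) = 0.0125 bits, which is ≤ 0.25 bits.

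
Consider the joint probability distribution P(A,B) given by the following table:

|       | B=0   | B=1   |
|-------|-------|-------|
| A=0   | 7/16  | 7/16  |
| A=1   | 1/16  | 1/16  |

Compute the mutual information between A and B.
Marginal P(A) (row sums):
  P(A=0) = 7/16 + 7/16 = 7/8
  P(A=1) = 1/16 + 1/16 = 1/8
Marginal P(B) (column sums):
  P(B=0) = 7/16 + 1/16 = 1/2
  P(B=1) = 7/16 + 1/16 = 1/2

H(A) = -[(7/8)·log₂(7/8) + (1/8)·log₂(1/8)]
  = 0.1686 + 0.3750
  = 0.5436 bits
H(B) = -[(1/2)·log₂(1/2) + (1/2)·log₂(1/2)]
  = 0.5000 + 0.5000
  = 1.0000 bits
H(A,B) = -[(7/16)·log₂(7/16) + (7/16)·log₂(7/16) + (1/16)·log₂(1/16) + (1/16)·log₂(1/16)]
  = 0.5218 + 0.5218 + 0.2500 + 0.2500
  = 1.5436 bits

I(A;B) = H(A) + H(B) - H(A,B)
  = 0.5436 + 1.0000 - 1.5436
  = 0.0000 bits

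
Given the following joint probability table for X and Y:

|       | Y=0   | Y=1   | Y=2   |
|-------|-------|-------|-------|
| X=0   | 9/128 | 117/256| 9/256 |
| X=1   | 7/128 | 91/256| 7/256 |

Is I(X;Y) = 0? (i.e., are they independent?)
Marginal P(X) (row sums):
  P(X=0) = 9/128 + 117/256 + 9/256 = 9/16
  P(X=1) = 7/128 + 91/256 + 7/256 = 7/16
Marginal P(Y) (column sums):
  P(Y=0) = 9/128 + 7/128 = 1/8
  P(Y=1) = 117/256 + 91/256 = 13/16
  P(Y=2) = 9/256 + 7/256 = 1/16

X and Y are independent iff P(X=i,Y=j) = P(X=i)·P(Y=j) for every cell.
  P(X=0)·P(Y=0) = 9/16 × 1/8 = 9/128 = P(X=0,Y=0) ✓
  P(X=0)·P(Y=1) = 9/16 × 13/16 = 117/256 = P(X=0,Y=1) ✓
  P(X=0)·P(Y=2) = 9/16 × 1/16 = 9/256 = P(X=0,Y=2) ✓
  P(X=1)·P(Y=0) = 7/16 × 1/8 = 7/128 = P(X=1,Y=0) ✓
  P(X=1)·P(Y=1) = 7/16 × 13/16 = 91/256 = P(X=1,Y=1) ✓
  P(X=1)·P(Y=2) = 7/16 × 1/16 = 7/256 = P(X=1,Y=2) ✓

Yes, X and Y are independent: every cell factors, so I(X;Y) = 0 bits.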